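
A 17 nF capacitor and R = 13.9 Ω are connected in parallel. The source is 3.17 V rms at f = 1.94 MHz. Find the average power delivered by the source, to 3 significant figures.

723 mW

ω = 2πf = 1.219e+07 rad/s
X_C = 1/(ωC) = 4.83 Ω
Parallel: admittances add. Y = 1/R + jωC
Y = (0.0719 + j0.207) S
|Y| = 0.219 S → |Z| = 1/|Y| = 4.56 Ω, ∠Z = −∠Y = -70.9°
I = V/|Z| = 695 mA
P = VI cos φ = 3.17 × 0.695 × cos(-70.9°) = 723 mW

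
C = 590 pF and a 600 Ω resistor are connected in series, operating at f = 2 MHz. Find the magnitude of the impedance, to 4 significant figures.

615.0 Ω

ω = 2πf = 1.257e+07 rad/s
X_C = 1/(ωC) = 134.9 Ω
Z = 600.0 − j134.9 Ω
|Z| = √(600.0² + 134.9²) = 615.0 Ω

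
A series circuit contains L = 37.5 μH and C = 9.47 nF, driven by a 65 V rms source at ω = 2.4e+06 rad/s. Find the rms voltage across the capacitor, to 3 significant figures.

62.2 V

X_L = ωL = 90.0 Ω
X_C = 1/(ωC) = 44.0 Ω
Net reactance X = X_L − X_C = 46.0 Ω
Z = j46.0 Ω
|Z| = √(0² + 46.0²) = 46.0 Ω
I = V/|Z| = 1.41 A
V_C = I·|Z_C| = 1.41 × 44.0 = 62.2 V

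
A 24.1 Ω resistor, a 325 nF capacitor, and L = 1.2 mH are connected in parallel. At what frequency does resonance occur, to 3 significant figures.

8.06 kHz

ω₀ = 1/√(LC) = 1/√(0.0012 × 3.25e-07) = 50640 rad/s
f₀ = ω₀/(2π) = 8.06 kHz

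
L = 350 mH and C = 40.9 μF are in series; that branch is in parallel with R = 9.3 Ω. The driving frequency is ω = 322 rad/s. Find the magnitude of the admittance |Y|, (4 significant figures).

X_L = ωL = 112.7 Ω
X_C = 1/(ωC) = 75.93 Ω
Branch 1: Z₁ = R = 9.300 Ω
Branch 2 (series LC): Z₂ = j(X_L − X_C) = j36.77 Ω
Parallel: Z = Z₁Z₂/(Z₁+Z₂), |Z| = 9.016 Ω, ∠Z = 14.19°
|Y| = 1/|Z| = 110.9 mS

110.9 mS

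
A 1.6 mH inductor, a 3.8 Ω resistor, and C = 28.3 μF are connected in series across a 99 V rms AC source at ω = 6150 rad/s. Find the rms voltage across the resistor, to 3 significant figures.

X_L = ωL = 9.84 Ω
X_C = 1/(ωC) = 5.75 Ω
Net reactance X = X_L − X_C = 4.09 Ω
Z = 3.80 + j4.09 Ω
|Z| = √(3.80² + 4.09²) = 5.59 Ω
I = V/|Z| = 17.7 A
V_R = I·|Z_R| = 17.7 × 3.80 = 67.3 V

67.3 V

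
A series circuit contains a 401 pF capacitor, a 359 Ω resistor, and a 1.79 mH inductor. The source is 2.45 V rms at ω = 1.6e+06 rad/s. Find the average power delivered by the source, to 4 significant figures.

1.176 mW

X_L = ωL = 2864 Ω
X_C = 1/(ωC) = 1559 Ω
Net reactance X = X_L − X_C = 1305 Ω
Z = 359.0 + j1305 Ω
|Z| = √(359.0² + 1305²) = 1354 Ω
∠Z = arctan(1305/359.0) = 74.62°
I = V/|Z| = 1.810 mA
P = VI cos φ = 2.45 × 0.001810 × cos(74.62°) = 1.176 mW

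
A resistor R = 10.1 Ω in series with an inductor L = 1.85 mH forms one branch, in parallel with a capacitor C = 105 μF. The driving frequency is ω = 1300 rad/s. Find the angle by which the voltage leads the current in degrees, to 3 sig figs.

X_L = ωL = 2.41 Ω
X_C = 1/(ωC) = 7.33 Ω
Branch 1 (R+jX_L): Z₁ = 10.1 + j2.41 Ω, |Z₁| = 10.4 Ω
Branch 2 (−jX_C): Z₂ = −j7.33 Ω
Parallel: Z = Z₁Z₂/(Z₁+Z₂), |Z| = 6.77 Ω, ∠Z = -50.6°

-50.6°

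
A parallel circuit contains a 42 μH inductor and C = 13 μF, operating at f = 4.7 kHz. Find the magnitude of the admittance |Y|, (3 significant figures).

422 mS

ω = 2πf = 29530 rad/s
X_L = ωL = 1.24 Ω
X_C = 1/(ωC) = 2.60 Ω
Parallel: admittances add. Y = 1/(jωL) + jωC
Y = (0 − j0.422) S
|Y| = 0.422 S → |Z| = 1/|Y| = 2.37 Ω, ∠Z = −∠Y = 90.0°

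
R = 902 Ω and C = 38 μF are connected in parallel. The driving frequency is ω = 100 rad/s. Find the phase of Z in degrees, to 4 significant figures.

X_C = 1/(ωC) = 263.2 Ω
Parallel: admittances add. Y = 1/R + jωC
Y = (0.001109 + j0.003800) S
|Y| = 0.003958 S → |Z| = 1/|Y| = 252.6 Ω, ∠Z = −∠Y = -73.74°

-73.74°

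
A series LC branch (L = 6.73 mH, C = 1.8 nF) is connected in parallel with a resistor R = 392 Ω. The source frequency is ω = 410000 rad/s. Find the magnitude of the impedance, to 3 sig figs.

378 Ω

X_L = ωL = 2760 Ω
X_C = 1/(ωC) = 1360 Ω
Branch 1: Z₁ = R = 392 Ω
Branch 2 (series LC): Z₂ = j(X_L − X_C) = j1400 Ω
Parallel: Z = Z₁Z₂/(Z₁+Z₂), |Z| = 378 Ω, ∠Z = 15.6°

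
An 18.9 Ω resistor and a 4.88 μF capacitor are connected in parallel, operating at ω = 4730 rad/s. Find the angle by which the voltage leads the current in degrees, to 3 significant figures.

-23.6°

X_C = 1/(ωC) = 43.3 Ω
Parallel: admittances add. Y = 1/R + jωC
Y = (0.0529 + j0.0231) S
|Y| = 0.0577 S → |Z| = 1/|Y| = 17.3 Ω, ∠Z = −∠Y = -23.6°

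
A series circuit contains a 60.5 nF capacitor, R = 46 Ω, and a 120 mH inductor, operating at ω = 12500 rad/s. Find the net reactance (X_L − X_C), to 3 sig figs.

X_L = ωL = 1500 Ω
X_C = 1/(ωC) = 1320 Ω
X = 1500 − 1320 = 178 Ω

178 Ω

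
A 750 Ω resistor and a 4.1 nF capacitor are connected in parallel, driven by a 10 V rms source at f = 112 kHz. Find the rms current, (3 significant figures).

31.8 mA

ω = 2πf = 703700 rad/s
X_C = 1/(ωC) = 347 Ω
Parallel: admittances add. Y = 1/R + jωC
Y = (0.00133 + j0.00289) S
|Y| = 0.00318 S → |Z| = 1/|Y| = 315 Ω, ∠Z = −∠Y = -65.2°
I = V/|Z| = 10/315 = 31.8 mA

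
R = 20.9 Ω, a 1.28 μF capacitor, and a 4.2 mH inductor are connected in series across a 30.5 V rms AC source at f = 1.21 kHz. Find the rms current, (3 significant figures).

413 mA

ω = 2πf = 7603 rad/s
X_L = ωL = 31.9 Ω
X_C = 1/(ωC) = 103 Ω
Net reactance X = X_L − X_C = -70.8 Ω
Z = 20.9 − j70.8 Ω
|Z| = √(20.9² + 70.8²) = 73.8 Ω
I = V/|Z| = 30.5/73.8 = 413 mA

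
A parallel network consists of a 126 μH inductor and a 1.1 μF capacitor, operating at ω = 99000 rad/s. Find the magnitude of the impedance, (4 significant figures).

X_L = ωL = 12.47 Ω
X_C = 1/(ωC) = 9.183 Ω
Parallel: admittances add. Y = 1/(jωL) + jωC
Y = (0 + j0.02873) S
|Y| = 0.02873 S → |Z| = 1/|Y| = 34.80 Ω, ∠Z = −∠Y = -90.00°

34.80 Ω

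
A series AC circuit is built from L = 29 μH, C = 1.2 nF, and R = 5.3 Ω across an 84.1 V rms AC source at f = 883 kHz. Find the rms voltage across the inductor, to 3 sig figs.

ω = 2πf = 5.548e+06 rad/s
X_L = ωL = 161 Ω
X_C = 1/(ωC) = 150 Ω
Net reactance X = X_L − X_C = 10.7 Ω
Z = 5.30 + j10.7 Ω
|Z| = √(5.30² + 10.7²) = 11.9 Ω
I = V/|Z| = 7.05 A
V_L = I·|Z_L| = 7.05 × 161 = 1130 V

1130 V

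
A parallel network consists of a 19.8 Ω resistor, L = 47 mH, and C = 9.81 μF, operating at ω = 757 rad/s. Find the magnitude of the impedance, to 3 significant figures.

X_L = ωL = 35.6 Ω
X_C = 1/(ωC) = 135 Ω
Parallel: admittances add. Y = 1/R + 1/(jωL) + jωC
Y = (0.0505 − j0.0207) S
|Y| = 0.0546 S → |Z| = 1/|Y| = 18.3 Ω, ∠Z = −∠Y = 22.3°

18.3 Ω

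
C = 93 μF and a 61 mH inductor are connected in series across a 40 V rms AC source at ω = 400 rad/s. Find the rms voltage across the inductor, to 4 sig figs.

393.3 V

X_L = ωL = 24.40 Ω
X_C = 1/(ωC) = 26.88 Ω
Net reactance X = X_L − X_C = -2.482 Ω
Z = − j2.482 Ω
|Z| = √(0² + 2.482²) = 2.482 Ω
I = V/|Z| = 16.12 A
V_L = I·|Z_L| = 16.12 × 24.40 = 393.3 V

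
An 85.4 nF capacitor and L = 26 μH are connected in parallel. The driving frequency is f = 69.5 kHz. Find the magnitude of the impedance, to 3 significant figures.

ω = 2πf = 436700 rad/s
X_L = ωL = 11.4 Ω
X_C = 1/(ωC) = 26.8 Ω
Parallel: admittances add. Y = 1/(jωL) + jωC
Y = (0 − j0.0508) S
|Y| = 0.0508 S → |Z| = 1/|Y| = 19.7 Ω, ∠Z = −∠Y = 90.0°

19.7 Ω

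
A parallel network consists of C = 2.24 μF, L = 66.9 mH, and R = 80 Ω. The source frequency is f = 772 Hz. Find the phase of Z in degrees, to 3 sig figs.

-31.9°

ω = 2πf = 4851 rad/s
X_L = ωL = 325 Ω
X_C = 1/(ωC) = 92.0 Ω
Parallel: admittances add. Y = 1/R + 1/(jωL) + jωC
Y = (0.0125 + j0.00778) S
|Y| = 0.0147 S → |Z| = 1/|Y| = 67.9 Ω, ∠Z = −∠Y = -31.9°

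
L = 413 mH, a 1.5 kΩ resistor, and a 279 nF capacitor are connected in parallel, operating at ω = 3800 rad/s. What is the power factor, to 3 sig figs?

X_L = ωL = 1570 Ω
X_C = 1/(ωC) = 943 Ω
Parallel: admittances add. Y = 1/R + 1/(jωL) + jωC
Y = (0.000667 + j0.000423) S
|Y| = 0.000790 S → |Z| = 1/|Y| = 1270 Ω, ∠Z = −∠Y = -32.4°
cos φ = cos(-32.4°) = 0.844

0.844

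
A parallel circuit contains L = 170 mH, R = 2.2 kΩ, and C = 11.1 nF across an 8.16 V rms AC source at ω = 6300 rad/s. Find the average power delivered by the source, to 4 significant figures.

30.27 mW

X_L = ωL = 1071 Ω
X_C = 1/(ωC) = 14300 Ω
Parallel: admittances add. Y = 1/R + 1/(jωL) + jωC
Y = (0.0004545 − j0.0008638) S
|Y| = 0.0009761 S → |Z| = 1/|Y| = 1025 Ω, ∠Z = −∠Y = 62.25°
I = V/|Z| = 7.965 mA
P = VI cos φ = 8.16 × 0.007965 × cos(62.25°) = 30.27 mW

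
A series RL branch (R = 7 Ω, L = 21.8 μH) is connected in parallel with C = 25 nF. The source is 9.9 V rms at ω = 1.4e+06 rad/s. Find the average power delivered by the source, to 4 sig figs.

699.7 mW

X_L = ωL = 30.52 Ω
X_C = 1/(ωC) = 28.57 Ω
Branch 1 (R+jX_L): Z₁ = 7.000 + j30.52 Ω, |Z₁| = 31.31 Ω
Branch 2 (−jX_C): Z₂ = −j28.57 Ω
Parallel: Z = Z₁Z₂/(Z₁+Z₂), |Z| = 123.1 Ω, ∠Z = -28.47°
I = V/|Z| = 80.41 mA
P = VI cos φ = 9.9 × 0.08041 × cos(-28.47°) = 699.7 mW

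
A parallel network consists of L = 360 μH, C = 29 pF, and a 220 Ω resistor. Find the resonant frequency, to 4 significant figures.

1.558 MHz

ω₀ = 1/√(LC) = 1/√(0.00036 × 2.9e-11) = 9.787e+06 rad/s
f₀ = ω₀/(2π) = 1.558 MHz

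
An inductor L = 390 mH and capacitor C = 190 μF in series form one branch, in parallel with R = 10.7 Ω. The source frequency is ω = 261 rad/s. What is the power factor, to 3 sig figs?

0.992

X_L = ωL = 102 Ω
X_C = 1/(ωC) = 20.2 Ω
Branch 1: Z₁ = R = 10.7 Ω
Branch 2 (series LC): Z₂ = j(X_L − X_C) = j81.6 Ω
Parallel: Z = Z₁Z₂/(Z₁+Z₂), |Z| = 10.6 Ω, ∠Z = 7.47°
cos φ = cos(7.47°) = 0.992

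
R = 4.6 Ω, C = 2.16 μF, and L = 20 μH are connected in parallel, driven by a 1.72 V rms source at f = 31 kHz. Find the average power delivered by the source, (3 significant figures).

ω = 2πf = 194800 rad/s
X_L = ωL = 3.90 Ω
X_C = 1/(ωC) = 2.38 Ω
Parallel: admittances add. Y = 1/R + 1/(jωL) + jωC
Y = (0.217 + j0.164) S
|Y| = 0.272 S → |Z| = 1/|Y| = 3.67 Ω, ∠Z = −∠Y = -37.0°
I = V/|Z| = 468 mA
P = VI cos φ = 1.72 × 0.468 × cos(-37.0°) = 643 mW

643 mW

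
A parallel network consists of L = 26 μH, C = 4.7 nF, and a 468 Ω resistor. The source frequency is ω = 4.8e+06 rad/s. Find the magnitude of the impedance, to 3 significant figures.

68.0 Ω

X_L = ωL = 125 Ω
X_C = 1/(ωC) = 44.3 Ω
Parallel: admittances add. Y = 1/R + 1/(jωL) + jωC
Y = (0.00214 + j0.0145) S
|Y| = 0.0147 S → |Z| = 1/|Y| = 68.0 Ω, ∠Z = −∠Y = -81.6°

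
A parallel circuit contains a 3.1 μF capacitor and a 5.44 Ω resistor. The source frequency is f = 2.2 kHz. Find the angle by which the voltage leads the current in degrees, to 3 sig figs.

ω = 2πf = 13820 rad/s
X_C = 1/(ωC) = 23.3 Ω
Parallel: admittances add. Y = 1/R + jωC
Y = (0.184 + j0.0429) S
|Y| = 0.189 S → |Z| = 1/|Y| = 5.30 Ω, ∠Z = −∠Y = -13.1°

-13.1°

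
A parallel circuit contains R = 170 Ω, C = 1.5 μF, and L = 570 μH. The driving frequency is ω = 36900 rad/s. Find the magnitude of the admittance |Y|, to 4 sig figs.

X_L = ωL = 21.03 Ω
X_C = 1/(ωC) = 18.07 Ω
Parallel: admittances add. Y = 1/R + 1/(jωL) + jωC
Y = (0.005882 + j0.007806) S
|Y| = 0.009774 S → |Z| = 1/|Y| = 102.3 Ω, ∠Z = −∠Y = -53.00°

9.774 mS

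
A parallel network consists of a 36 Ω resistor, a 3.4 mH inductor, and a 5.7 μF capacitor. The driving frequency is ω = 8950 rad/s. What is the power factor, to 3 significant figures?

X_L = ωL = 30.4 Ω
X_C = 1/(ωC) = 19.6 Ω
Parallel: admittances add. Y = 1/R + 1/(jωL) + jωC
Y = (0.0278 + j0.0182) S
|Y| = 0.0332 S → |Z| = 1/|Y| = 30.1 Ω, ∠Z = −∠Y = -33.2°
cos φ = cos(-33.2°) = 0.837

0.837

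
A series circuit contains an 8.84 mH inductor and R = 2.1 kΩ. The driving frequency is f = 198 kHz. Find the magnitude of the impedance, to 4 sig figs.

ω = 2πf = 1.244e+06 rad/s
X_L = ωL = 11000 Ω
Z = 2100 + j11000 Ω
|Z| = √(2100² + 11000²) = 11200 Ω

11200 Ω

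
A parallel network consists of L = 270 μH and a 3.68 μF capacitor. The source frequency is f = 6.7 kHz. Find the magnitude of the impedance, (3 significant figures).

14.9 Ω

ω = 2πf = 42100 rad/s
X_L = ωL = 11.4 Ω
X_C = 1/(ωC) = 6.46 Ω
Parallel: admittances add. Y = 1/(jωL) + jωC
Y = (0 + j0.0669) S
|Y| = 0.0669 S → |Z| = 1/|Y| = 14.9 Ω, ∠Z = −∠Y = -90.0°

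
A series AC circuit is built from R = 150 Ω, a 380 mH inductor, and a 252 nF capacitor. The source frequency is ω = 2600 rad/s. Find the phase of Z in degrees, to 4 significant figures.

X_L = ωL = 988.0 Ω
X_C = 1/(ωC) = 1526 Ω
Net reactance X = X_L − X_C = -538.3 Ω
Z = 150.0 − j538.3 Ω
|Z| = √(150.0² + 538.3²) = 558.8 Ω
∠Z = arctan(-538.3/150.0) = -74.43°

-74.43°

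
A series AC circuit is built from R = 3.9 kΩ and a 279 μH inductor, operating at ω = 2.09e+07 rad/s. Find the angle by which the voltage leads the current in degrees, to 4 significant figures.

X_L = ωL = 5831 Ω
Z = 3900 + j5831 Ω
|Z| = √(3900² + 5831²) = 7015 Ω
∠Z = arctan(5831/3900) = 56.22°

56.22°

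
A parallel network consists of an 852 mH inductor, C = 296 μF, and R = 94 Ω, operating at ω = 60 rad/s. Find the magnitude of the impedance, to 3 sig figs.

X_L = ωL = 51.1 Ω
X_C = 1/(ωC) = 56.3 Ω
Parallel: admittances add. Y = 1/R + 1/(jωL) + jωC
Y = (0.0106 − j0.00180) S
|Y| = 0.0108 S → |Z| = 1/|Y| = 92.7 Ω, ∠Z = −∠Y = 9.61°

92.7 Ω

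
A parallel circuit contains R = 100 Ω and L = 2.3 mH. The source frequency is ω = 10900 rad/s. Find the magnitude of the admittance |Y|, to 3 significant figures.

X_L = ωL = 25.1 Ω
Parallel: admittances add. Y = 1/R + 1/(jωL)
Y = (0.0100 − j0.0399) S
|Y| = 0.0411 S → |Z| = 1/|Y| = 24.3 Ω, ∠Z = −∠Y = 75.9°

41.1 mS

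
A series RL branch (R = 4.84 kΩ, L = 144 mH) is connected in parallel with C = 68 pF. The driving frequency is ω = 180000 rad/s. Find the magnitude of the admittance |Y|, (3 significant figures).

26.0 μS

X_L = ωL = 25900 Ω
X_C = 1/(ωC) = 81700 Ω
Branch 1 (R+jX_L): Z₁ = 4840 + j25900 Ω, |Z₁| = 26400 Ω
Branch 2 (−jX_C): Z₂ = −j81700 Ω
Parallel: Z = Z₁Z₂/(Z₁+Z₂), |Z| = 38500 Ω, ∠Z = 74.5°
|Y| = 1/|Z| = 26.0 μS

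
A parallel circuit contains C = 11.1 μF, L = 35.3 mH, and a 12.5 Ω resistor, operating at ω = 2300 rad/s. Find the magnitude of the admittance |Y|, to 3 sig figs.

81.1 mS

X_L = ωL = 81.2 Ω
X_C = 1/(ωC) = 39.2 Ω
Parallel: admittances add. Y = 1/R + 1/(jωL) + jωC
Y = (0.0800 + j0.0132) S
|Y| = 0.0811 S → |Z| = 1/|Y| = 12.3 Ω, ∠Z = −∠Y = -9.38°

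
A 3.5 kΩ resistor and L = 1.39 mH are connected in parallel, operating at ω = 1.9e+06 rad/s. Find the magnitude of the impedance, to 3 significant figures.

X_L = ωL = 2640 Ω
Parallel: admittances add. Y = 1/R + 1/(jωL)
Y = (0.000286 − j0.000379) S
|Y| = 0.000474 S → |Z| = 1/|Y| = 2110 Ω, ∠Z = −∠Y = 53.0°

2110 Ω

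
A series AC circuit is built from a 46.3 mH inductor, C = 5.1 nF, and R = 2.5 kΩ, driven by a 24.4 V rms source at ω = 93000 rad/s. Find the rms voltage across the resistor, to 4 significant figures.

18.33 V

X_L = ωL = 4306 Ω
X_C = 1/(ωC) = 2108 Ω
Net reactance X = X_L − X_C = 2198 Ω
Z = 2500 + j2198 Ω
|Z| = √(2500² + 2198²) = 3329 Ω
I = V/|Z| = 7.331 mA
V_R = I·|Z_R| = 0.007331 × 2500 = 18.33 V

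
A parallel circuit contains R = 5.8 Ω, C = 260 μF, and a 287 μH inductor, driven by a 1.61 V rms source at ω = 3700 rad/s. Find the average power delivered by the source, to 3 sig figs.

X_L = ωL = 1.06 Ω
X_C = 1/(ωC) = 1.04 Ω
Parallel: admittances add. Y = 1/R + 1/(jωL) + jωC
Y = (0.172 + j0.0203) S
|Y| = 0.174 S → |Z| = 1/|Y| = 5.76 Ω, ∠Z = −∠Y = -6.71°
I = V/|Z| = 280 mA
P = VI cos φ = 1.61 × 0.280 × cos(-6.71°) = 447 mW

447 mW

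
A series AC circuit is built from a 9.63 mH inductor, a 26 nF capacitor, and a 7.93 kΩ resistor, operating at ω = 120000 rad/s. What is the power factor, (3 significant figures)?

X_L = ωL = 1160 Ω
X_C = 1/(ωC) = 321 Ω
Net reactance X = X_L − X_C = 835 Ω
Z = 7930 + j835 Ω
|Z| = √(7930² + 835²) = 7970 Ω
∠Z = arctan(835/7930) = 6.01°
cos φ = cos(6.01°) = 0.995

0.995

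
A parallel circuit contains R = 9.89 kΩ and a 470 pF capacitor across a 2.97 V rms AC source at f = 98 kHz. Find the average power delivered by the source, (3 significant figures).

892 μW

ω = 2πf = 615800 rad/s
X_C = 1/(ωC) = 3460 Ω
Parallel: admittances add. Y = 1/R + jωC
Y = (0.000101 + j0.000289) S
|Y| = 0.000307 S → |Z| = 1/|Y| = 3260 Ω, ∠Z = −∠Y = -70.7°
I = V/|Z| = 910 μA
P = VI cos φ = 2.97 × 0.000910 × cos(-70.7°) = 892 μW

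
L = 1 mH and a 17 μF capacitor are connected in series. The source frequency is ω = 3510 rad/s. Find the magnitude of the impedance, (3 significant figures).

13.2 Ω

X_L = ωL = 3.51 Ω
X_C = 1/(ωC) = 16.8 Ω
Net reactance X = X_L − X_C = -13.2 Ω
Z = − j13.2 Ω
|Z| = √(0² + 13.2²) = 13.2 Ω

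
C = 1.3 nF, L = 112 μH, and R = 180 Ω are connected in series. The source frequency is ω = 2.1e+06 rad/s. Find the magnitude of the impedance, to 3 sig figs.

X_L = ωL = 235 Ω
X_C = 1/(ωC) = 366 Ω
Net reactance X = X_L − X_C = -131 Ω
Z = 180 − j131 Ω
|Z| = √(180² + 131²) = 223 Ω

223 Ω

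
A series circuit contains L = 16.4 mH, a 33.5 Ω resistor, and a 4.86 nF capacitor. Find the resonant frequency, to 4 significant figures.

ω₀ = 1/√(LC) = 1/√(0.0164 × 4.86e-09) = 112000 rad/s
f₀ = ω₀/(2π) = 17.83 kHz

17.83 kHz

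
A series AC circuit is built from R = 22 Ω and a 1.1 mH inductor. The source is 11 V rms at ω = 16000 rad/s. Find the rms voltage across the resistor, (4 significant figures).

8.590 V

X_L = ωL = 17.60 Ω
Z = 22.00 + j17.60 Ω
|Z| = √(22.00² + 17.60²) = 28.17 Ω
I = V/|Z| = 390.4 mA
V_R = I·|Z_R| = 0.3904 × 22.00 = 8.590 V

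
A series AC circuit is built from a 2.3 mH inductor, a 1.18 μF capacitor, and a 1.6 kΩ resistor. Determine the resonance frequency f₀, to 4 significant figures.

ω₀ = 1/√(LC) = 1/√(0.0023 × 1.18e-06) = 19200 rad/s
f₀ = ω₀/(2π) = 3.055 kHz

3.055 kHz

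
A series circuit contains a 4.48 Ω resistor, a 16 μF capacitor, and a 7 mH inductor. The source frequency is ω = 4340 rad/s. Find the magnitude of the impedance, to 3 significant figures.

16.6 Ω

X_L = ωL = 30.4 Ω
X_C = 1/(ωC) = 14.4 Ω
Net reactance X = X_L − X_C = 16.0 Ω
Z = 4.48 + j16.0 Ω
|Z| = √(4.48² + 16.0²) = 16.6 Ω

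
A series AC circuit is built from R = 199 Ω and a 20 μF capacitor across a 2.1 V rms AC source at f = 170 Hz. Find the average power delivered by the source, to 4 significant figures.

21.00 mW

ω = 2πf = 1068 rad/s
X_C = 1/(ωC) = 46.81 Ω
Z = 199.0 − j46.81 Ω
|Z| = √(199.0² + 46.81²) = 204.4 Ω
∠Z = arctan(-46.81/199.0) = -13.24°
I = V/|Z| = 10.27 mA
P = VI cos φ = 2.1 × 0.01027 × cos(-13.24°) = 21.00 mW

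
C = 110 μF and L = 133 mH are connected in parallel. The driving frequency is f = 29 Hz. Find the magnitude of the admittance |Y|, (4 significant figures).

ω = 2πf = 182.2 rad/s
X_L = ωL = 24.23 Ω
X_C = 1/(ωC) = 49.89 Ω
Parallel: admittances add. Y = 1/(jωL) + jωC
Y = (0 − j0.02122) S
|Y| = 0.02122 S → |Z| = 1/|Y| = 47.12 Ω, ∠Z = −∠Y = 90.00°

21.22 mS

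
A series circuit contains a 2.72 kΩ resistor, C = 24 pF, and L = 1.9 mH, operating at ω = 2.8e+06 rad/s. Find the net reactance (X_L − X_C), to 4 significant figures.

-9561 Ω

X_L = ωL = 5320 Ω
X_C = 1/(ωC) = 14880 Ω
X = 5320 − 14880 = -9561 Ω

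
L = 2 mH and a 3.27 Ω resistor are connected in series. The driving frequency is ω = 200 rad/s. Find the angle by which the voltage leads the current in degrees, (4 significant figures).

6.974°

X_L = ωL = 0.4000 Ω
Z = 3.270 + j0.4000 Ω
|Z| = √(3.270² + 0.4000²) = 3.294 Ω
∠Z = arctan(0.4000/3.270) = 6.974°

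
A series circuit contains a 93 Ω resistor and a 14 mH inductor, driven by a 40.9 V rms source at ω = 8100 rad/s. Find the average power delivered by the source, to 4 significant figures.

X_L = ωL = 113.4 Ω
Z = 93.00 + j113.4 Ω
|Z| = √(93.00² + 113.4²) = 146.7 Ω
∠Z = arctan(113.4/93.00) = 50.64°
I = V/|Z| = 278.9 mA
P = VI cos φ = 40.9 × 0.2789 × cos(50.64°) = 7.233 W

7.233 W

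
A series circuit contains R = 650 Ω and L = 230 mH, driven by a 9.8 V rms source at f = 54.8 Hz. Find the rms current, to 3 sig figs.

ω = 2πf = 344.3 rad/s
X_L = ωL = 79.2 Ω
Z = 650 + j79.2 Ω
|Z| = √(650² + 79.2²) = 655 Ω
I = V/|Z| = 9.8/655 = 15.0 mA

15.0 mA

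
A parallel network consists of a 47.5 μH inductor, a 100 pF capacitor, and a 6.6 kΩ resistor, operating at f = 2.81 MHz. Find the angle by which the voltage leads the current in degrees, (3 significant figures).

ω = 2πf = 1.766e+07 rad/s
X_L = ωL = 839 Ω
X_C = 1/(ωC) = 566 Ω
Parallel: admittances add. Y = 1/R + 1/(jωL) + jωC
Y = (0.000152 + j0.000573) S
|Y| = 0.000593 S → |Z| = 1/|Y| = 1690 Ω, ∠Z = −∠Y = -75.2°

-75.2°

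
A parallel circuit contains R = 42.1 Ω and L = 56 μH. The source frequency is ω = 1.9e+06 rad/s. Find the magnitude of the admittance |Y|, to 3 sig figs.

X_L = ωL = 106 Ω
Parallel: admittances add. Y = 1/R + 1/(jωL)
Y = (0.0238 − j0.00940) S
|Y| = 0.0255 S → |Z| = 1/|Y| = 39.1 Ω, ∠Z = −∠Y = 21.6°

25.5 mS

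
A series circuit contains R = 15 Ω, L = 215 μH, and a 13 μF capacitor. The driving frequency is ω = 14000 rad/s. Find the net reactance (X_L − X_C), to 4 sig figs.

-2.485 Ω

X_L = ωL = 3.010 Ω
X_C = 1/(ωC) = 5.495 Ω
X = 3.010 − 5.495 = -2.485 Ω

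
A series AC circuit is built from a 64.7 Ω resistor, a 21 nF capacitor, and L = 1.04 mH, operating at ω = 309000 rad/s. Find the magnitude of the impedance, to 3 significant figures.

179 Ω

X_L = ωL = 321 Ω
X_C = 1/(ωC) = 154 Ω
Net reactance X = X_L − X_C = 167 Ω
Z = 64.7 + j167 Ω
|Z| = √(64.7² + 167²) = 179 Ω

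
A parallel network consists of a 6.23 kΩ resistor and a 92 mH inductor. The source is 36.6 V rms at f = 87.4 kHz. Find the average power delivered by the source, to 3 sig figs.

ω = 2πf = 549200 rad/s
X_L = ωL = 50500 Ω
Parallel: admittances add. Y = 1/R + 1/(jωL)
Y = (0.000161 − j1.98e-05) S
|Y| = 0.000162 S → |Z| = 1/|Y| = 6180 Ω, ∠Z = −∠Y = 7.03°
I = V/|Z| = 5.92 mA
P = VI cos φ = 36.6 × 0.00592 × cos(7.03°) = 215 mW

215 mW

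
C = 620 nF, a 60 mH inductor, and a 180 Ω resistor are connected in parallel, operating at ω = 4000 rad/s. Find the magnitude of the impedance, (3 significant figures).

172 Ω

X_L = ωL = 240 Ω
X_C = 1/(ωC) = 403 Ω
Parallel: admittances add. Y = 1/R + 1/(jωL) + jωC
Y = (0.00556 − j0.00169) S
|Y| = 0.00581 S → |Z| = 1/|Y| = 172 Ω, ∠Z = −∠Y = 16.9°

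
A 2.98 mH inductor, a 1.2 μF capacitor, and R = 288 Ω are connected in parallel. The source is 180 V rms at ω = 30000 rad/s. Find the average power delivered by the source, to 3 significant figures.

X_L = ωL = 89.4 Ω
X_C = 1/(ωC) = 27.8 Ω
Parallel: admittances add. Y = 1/R + 1/(jωL) + jωC
Y = (0.00347 + j0.0248) S
|Y| = 0.0251 S → |Z| = 1/|Y| = 39.9 Ω, ∠Z = −∠Y = -82.0°
I = V/|Z| = 4.51 A
P = VI cos φ = 180 × 4.51 × cos(-82.0°) = 112 W

112 W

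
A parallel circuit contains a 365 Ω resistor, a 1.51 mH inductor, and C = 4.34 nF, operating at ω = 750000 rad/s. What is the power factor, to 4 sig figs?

0.7560

X_L = ωL = 1132 Ω
X_C = 1/(ωC) = 307.2 Ω
Parallel: admittances add. Y = 1/R + 1/(jωL) + jωC
Y = (0.002740 + j0.002372) S
|Y| = 0.003624 S → |Z| = 1/|Y| = 275.9 Ω, ∠Z = −∠Y = -40.89°
cos φ = cos(-40.89°) = 0.7560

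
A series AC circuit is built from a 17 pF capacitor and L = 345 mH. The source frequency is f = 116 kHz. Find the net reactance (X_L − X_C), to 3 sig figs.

171000 Ω

ω = 2πf = 728800 rad/s
X_L = ωL = 251000 Ω
X_C = 1/(ωC) = 80700 Ω
X = 251000 − 80700 = 171000 Ω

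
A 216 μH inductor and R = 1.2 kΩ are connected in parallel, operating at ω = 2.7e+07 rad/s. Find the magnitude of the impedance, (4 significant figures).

1175 Ω

X_L = ωL = 5832 Ω
Parallel: admittances add. Y = 1/R + 1/(jωL)
Y = (0.0008333 − j0.0001715) S
|Y| = 0.0008508 S → |Z| = 1/|Y| = 1175 Ω, ∠Z = −∠Y = 11.63°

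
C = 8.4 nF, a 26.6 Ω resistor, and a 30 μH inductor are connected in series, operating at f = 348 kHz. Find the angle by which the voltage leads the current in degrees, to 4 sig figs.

ω = 2πf = 2.187e+06 rad/s
X_L = ωL = 65.60 Ω
X_C = 1/(ωC) = 54.45 Ω
Net reactance X = X_L − X_C = 11.15 Ω
Z = 26.60 + j11.15 Ω
|Z| = √(26.60² + 11.15²) = 28.84 Ω
∠Z = arctan(11.15/26.60) = 22.74°

22.74°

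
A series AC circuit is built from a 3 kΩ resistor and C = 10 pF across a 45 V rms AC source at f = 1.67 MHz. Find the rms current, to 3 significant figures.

ω = 2πf = 1.049e+07 rad/s
X_C = 1/(ωC) = 9530 Ω
Z = 3000 − j9530 Ω
|Z| = √(3000² + 9530²) = 9990 Ω
I = V/|Z| = 45/9990 = 4.50 mA

4.50 mA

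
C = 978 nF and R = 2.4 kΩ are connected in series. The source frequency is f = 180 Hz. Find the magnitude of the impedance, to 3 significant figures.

ω = 2πf = 1131 rad/s
X_C = 1/(ωC) = 904 Ω
Z = 2400 − j904 Ω
|Z| = √(2400² + 904²) = 2560 Ω

2560 Ω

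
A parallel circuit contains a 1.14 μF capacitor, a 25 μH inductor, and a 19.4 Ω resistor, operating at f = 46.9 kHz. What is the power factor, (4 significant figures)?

ω = 2πf = 294700 rad/s
X_L = ωL = 7.367 Ω
X_C = 1/(ωC) = 2.977 Ω
Parallel: admittances add. Y = 1/R + 1/(jωL) + jωC
Y = (0.05155 + j0.2002) S
|Y| = 0.2067 S → |Z| = 1/|Y| = 4.837 Ω, ∠Z = −∠Y = -75.56°
cos φ = cos(-75.56°) = 0.2493

0.2493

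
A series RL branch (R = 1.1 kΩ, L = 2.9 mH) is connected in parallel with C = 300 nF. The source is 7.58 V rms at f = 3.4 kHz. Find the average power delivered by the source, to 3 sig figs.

52.1 mW

ω = 2πf = 21360 rad/s
X_L = ωL = 62.0 Ω
X_C = 1/(ωC) = 156 Ω
Branch 1 (R+jX_L): Z₁ = 1100 + j62.0 Ω, |Z₁| = 1100 Ω
Branch 2 (−jX_C): Z₂ = −j156 Ω
Parallel: Z = Z₁Z₂/(Z₁+Z₂), |Z| = 156 Ω, ∠Z = -81.9°
I = V/|Z| = 48.7 mA
P = VI cos φ = 7.58 × 0.0487 × cos(-81.9°) = 52.1 mW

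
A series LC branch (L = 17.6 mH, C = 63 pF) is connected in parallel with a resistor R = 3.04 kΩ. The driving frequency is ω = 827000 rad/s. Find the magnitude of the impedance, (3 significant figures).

X_L = ωL = 14600 Ω
X_C = 1/(ωC) = 19200 Ω
Branch 1: Z₁ = R = 3040 Ω
Branch 2 (series LC): Z₂ = j(X_L − X_C) = −j4640 Ω
Parallel: Z = Z₁Z₂/(Z₁+Z₂), |Z| = 2540 Ω, ∠Z = -33.2°

2540 Ω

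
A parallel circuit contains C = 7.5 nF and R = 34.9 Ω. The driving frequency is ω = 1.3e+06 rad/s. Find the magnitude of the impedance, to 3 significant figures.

33.0 Ω

X_C = 1/(ωC) = 103 Ω
Parallel: admittances add. Y = 1/R + jωC
Y = (0.0287 + j0.00975) S
|Y| = 0.0303 S → |Z| = 1/|Y| = 33.0 Ω, ∠Z = −∠Y = -18.8°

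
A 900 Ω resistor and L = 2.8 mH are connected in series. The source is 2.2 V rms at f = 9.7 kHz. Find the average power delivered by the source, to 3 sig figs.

5.19 mW

ω = 2πf = 60950 rad/s
X_L = ωL = 171 Ω
Z = 900 + j171 Ω
|Z| = √(900² + 171²) = 916 Ω
∠Z = arctan(171/900) = 10.7°
I = V/|Z| = 2.40 mA
P = VI cos φ = 2.2 × 0.00240 × cos(10.7°) = 5.19 mW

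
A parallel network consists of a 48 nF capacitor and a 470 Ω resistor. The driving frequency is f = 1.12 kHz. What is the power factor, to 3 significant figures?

ω = 2πf = 7037 rad/s
X_C = 1/(ωC) = 2960 Ω
Parallel: admittances add. Y = 1/R + jωC
Y = (0.00213 + j0.000338) S
|Y| = 0.00215 S → |Z| = 1/|Y| = 464 Ω, ∠Z = −∠Y = -9.02°
cos φ = cos(-9.02°) = 0.988

0.988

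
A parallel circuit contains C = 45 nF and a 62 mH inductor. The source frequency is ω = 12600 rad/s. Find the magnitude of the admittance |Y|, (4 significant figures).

713.1 μS

X_L = ωL = 781.2 Ω
X_C = 1/(ωC) = 1764 Ω
Parallel: admittances add. Y = 1/(jωL) + jωC
Y = (0 − j0.0007131) S
|Y| = 0.0007131 S → |Z| = 1/|Y| = 1402 Ω, ∠Z = −∠Y = 90.00°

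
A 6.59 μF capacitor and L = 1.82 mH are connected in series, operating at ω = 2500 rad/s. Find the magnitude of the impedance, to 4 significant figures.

56.15 Ω

X_L = ωL = 4.550 Ω
X_C = 1/(ωC) = 60.70 Ω
Net reactance X = X_L − X_C = -56.15 Ω
Z = − j56.15 Ω
|Z| = √(0² + 56.15²) = 56.15 Ω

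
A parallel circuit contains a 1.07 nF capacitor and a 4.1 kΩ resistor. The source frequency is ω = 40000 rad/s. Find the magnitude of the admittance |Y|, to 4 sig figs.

247.6 μS

X_C = 1/(ωC) = 23360 Ω
Parallel: admittances add. Y = 1/R + jωC
Y = (0.0002439 + j4.28e-05) S
|Y| = 0.0002476 S → |Z| = 1/|Y| = 4038 Ω, ∠Z = −∠Y = -9.953°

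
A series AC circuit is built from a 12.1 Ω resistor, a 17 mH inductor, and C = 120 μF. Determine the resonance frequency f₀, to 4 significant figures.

ω₀ = 1/√(LC) = 1/√(0.017 × 0.00012) = 700.1 rad/s
f₀ = ω₀/(2π) = 111.4 Hz

111.4 Hz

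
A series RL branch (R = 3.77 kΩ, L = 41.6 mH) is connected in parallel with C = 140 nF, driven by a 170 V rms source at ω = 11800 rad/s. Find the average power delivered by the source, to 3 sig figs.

X_L = ωL = 491 Ω
X_C = 1/(ωC) = 605 Ω
Branch 1 (R+jX_L): Z₁ = 3770 + j491 Ω, |Z₁| = 3800 Ω
Branch 2 (−jX_C): Z₂ = −j605 Ω
Parallel: Z = Z₁Z₂/(Z₁+Z₂), |Z| = 610 Ω, ∠Z = -80.8°
I = V/|Z| = 279 mA
P = VI cos φ = 170 × 0.279 × cos(-80.8°) = 7.54 W

7.54 W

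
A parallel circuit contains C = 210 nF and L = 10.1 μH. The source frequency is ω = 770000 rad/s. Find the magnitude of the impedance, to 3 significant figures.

X_L = ωL = 7.78 Ω
X_C = 1/(ωC) = 6.18 Ω
Parallel: admittances add. Y = 1/(jωL) + jωC
Y = (0 + j0.0331) S
|Y| = 0.0331 S → |Z| = 1/|Y| = 30.2 Ω, ∠Z = −∠Y = -90.0°

30.2 Ω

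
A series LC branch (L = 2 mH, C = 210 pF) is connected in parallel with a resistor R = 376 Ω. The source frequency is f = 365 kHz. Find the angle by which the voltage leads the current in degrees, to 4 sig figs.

ω = 2πf = 2.293e+06 rad/s
X_L = ωL = 4587 Ω
X_C = 1/(ωC) = 2076 Ω
Branch 1: Z₁ = R = 376.0 Ω
Branch 2 (series LC): Z₂ = j(X_L − X_C) = j2510 Ω
Parallel: Z = Z₁Z₂/(Z₁+Z₂), |Z| = 371.9 Ω, ∠Z = 8.518°

8.518°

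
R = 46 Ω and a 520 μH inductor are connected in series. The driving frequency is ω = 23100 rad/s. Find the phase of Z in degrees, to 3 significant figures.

14.6°

X_L = ωL = 12.0 Ω
Z = 46.0 + j12.0 Ω
|Z| = √(46.0² + 12.0²) = 47.5 Ω
∠Z = arctan(12.0/46.0) = 14.6°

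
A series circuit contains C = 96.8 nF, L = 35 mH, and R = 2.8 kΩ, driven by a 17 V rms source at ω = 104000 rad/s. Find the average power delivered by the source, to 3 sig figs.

39.7 mW

X_L = ωL = 3640 Ω
X_C = 1/(ωC) = 99.3 Ω
Net reactance X = X_L − X_C = 3540 Ω
Z = 2800 + j3540 Ω
|Z| = √(2800² + 3540²) = 4510 Ω
∠Z = arctan(3540/2800) = 51.7°
I = V/|Z| = 3.77 mA
P = VI cos φ = 17 × 0.00377 × cos(51.7°) = 39.7 mW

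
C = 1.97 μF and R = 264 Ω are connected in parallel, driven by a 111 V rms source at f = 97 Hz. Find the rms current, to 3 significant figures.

441 mA

ω = 2πf = 609.5 rad/s
X_C = 1/(ωC) = 833 Ω
Parallel: admittances add. Y = 1/R + jωC
Y = (0.00379 + j0.00120) S
|Y| = 0.00397 S → |Z| = 1/|Y| = 252 Ω, ∠Z = −∠Y = -17.6°
I = V/|Z| = 111/252 = 441 mA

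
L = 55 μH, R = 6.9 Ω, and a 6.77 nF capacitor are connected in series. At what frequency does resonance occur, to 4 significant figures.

260.8 kHz

ω₀ = 1/√(LC) = 1/√(5.5e-05 × 6.77e-09) = 1.639e+06 rad/s
f₀ = ω₀/(2π) = 260.8 kHz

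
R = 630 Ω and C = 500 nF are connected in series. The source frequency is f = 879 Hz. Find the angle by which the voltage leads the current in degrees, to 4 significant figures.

-29.89°

ω = 2πf = 5523 rad/s
X_C = 1/(ωC) = 362.1 Ω
Z = 630.0 − j362.1 Ω
|Z| = √(630.0² + 362.1²) = 726.7 Ω
∠Z = arctan(-362.1/630.0) = -29.89°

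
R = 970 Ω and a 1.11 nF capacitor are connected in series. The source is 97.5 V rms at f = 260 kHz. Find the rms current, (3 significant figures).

ω = 2πf = 1.634e+06 rad/s
X_C = 1/(ωC) = 551 Ω
Z = 970 − j551 Ω
|Z| = √(970² + 551²) = 1120 Ω
I = V/|Z| = 97.5/1120 = 87.4 mA

87.4 mA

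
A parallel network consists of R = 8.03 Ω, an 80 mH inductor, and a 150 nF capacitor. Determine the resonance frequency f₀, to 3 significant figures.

ω₀ = 1/√(LC) = 1/√(0.08 × 1.5e-07) = 9129 rad/s
f₀ = ω₀/(2π) = 1.45 kHz

1.45 kHz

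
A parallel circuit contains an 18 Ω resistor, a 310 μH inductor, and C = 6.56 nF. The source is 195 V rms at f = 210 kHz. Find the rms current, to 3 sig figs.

ω = 2πf = 1.319e+06 rad/s
X_L = ωL = 409 Ω
X_C = 1/(ωC) = 116 Ω
Parallel: admittances add. Y = 1/R + 1/(jωL) + jωC
Y = (0.0556 + j0.00621) S
|Y| = 0.0559 S → |Z| = 1/|Y| = 17.9 Ω, ∠Z = −∠Y = -6.38°
I = V/|Z| = 195/17.9 = 10.9 A

10.9 A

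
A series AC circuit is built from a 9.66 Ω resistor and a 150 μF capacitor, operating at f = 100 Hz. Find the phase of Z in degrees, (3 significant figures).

-47.7°

ω = 2πf = 628.3 rad/s
X_C = 1/(ωC) = 10.6 Ω
Z = 9.66 − j10.6 Ω
|Z| = √(9.66² + 10.6²) = 14.3 Ω
∠Z = arctan(-10.6/9.66) = -47.7°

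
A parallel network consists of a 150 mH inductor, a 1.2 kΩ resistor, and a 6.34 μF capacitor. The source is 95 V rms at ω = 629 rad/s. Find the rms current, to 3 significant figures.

633 mA

X_L = ωL = 94.3 Ω
X_C = 1/(ωC) = 251 Ω
Parallel: admittances add. Y = 1/R + 1/(jωL) + jωC
Y = (0.000833 − j0.00661) S
|Y| = 0.00666 S → |Z| = 1/|Y| = 150 Ω, ∠Z = −∠Y = 82.8°
I = V/|Z| = 95/150 = 633 mA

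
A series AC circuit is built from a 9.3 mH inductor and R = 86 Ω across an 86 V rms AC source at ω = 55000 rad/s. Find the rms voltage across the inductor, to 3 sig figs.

X_L = ωL = 511 Ω
Z = 86.0 + j511 Ω
|Z| = √(86.0² + 511²) = 519 Ω
I = V/|Z| = 166 mA
V_L = I·|Z_L| = 0.166 × 511 = 84.8 V

84.8 V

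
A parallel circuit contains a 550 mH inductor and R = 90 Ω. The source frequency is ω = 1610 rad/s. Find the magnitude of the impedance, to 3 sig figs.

X_L = ωL = 886 Ω
Parallel: admittances add. Y = 1/R + 1/(jωL)
Y = (0.0111 − j0.00113) S
|Y| = 0.0112 S → |Z| = 1/|Y| = 89.5 Ω, ∠Z = −∠Y = 5.80°

89.5 Ω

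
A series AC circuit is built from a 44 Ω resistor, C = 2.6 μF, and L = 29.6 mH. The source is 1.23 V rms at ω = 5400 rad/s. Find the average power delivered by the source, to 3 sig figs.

X_L = ωL = 160 Ω
X_C = 1/(ωC) = 71.2 Ω
Net reactance X = X_L − X_C = 88.6 Ω
Z = 44.0 + j88.6 Ω
|Z| = √(44.0² + 88.6²) = 98.9 Ω
∠Z = arctan(88.6/44.0) = 63.6°
I = V/|Z| = 12.4 mA
P = VI cos φ = 1.23 × 0.0124 × cos(63.6°) = 6.80 mW

6.80 mW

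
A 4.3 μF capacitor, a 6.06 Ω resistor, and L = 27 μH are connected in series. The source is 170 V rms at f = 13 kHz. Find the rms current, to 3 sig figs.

27.9 A

ω = 2πf = 81680 rad/s
X_L = ωL = 2.21 Ω
X_C = 1/(ωC) = 2.85 Ω
Net reactance X = X_L − X_C = -0.642 Ω
Z = 6.06 − j0.642 Ω
|Z| = √(6.06² + 0.642²) = 6.09 Ω
I = V/|Z| = 170/6.09 = 27.9 A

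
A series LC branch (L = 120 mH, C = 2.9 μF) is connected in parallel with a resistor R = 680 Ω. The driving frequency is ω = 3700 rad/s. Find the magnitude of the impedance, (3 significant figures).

X_L = ωL = 444 Ω
X_C = 1/(ωC) = 93.2 Ω
Branch 1: Z₁ = R = 680 Ω
Branch 2 (series LC): Z₂ = j(X_L − X_C) = j351 Ω
Parallel: Z = Z₁Z₂/(Z₁+Z₂), |Z| = 312 Ω, ∠Z = 62.7°

312 Ω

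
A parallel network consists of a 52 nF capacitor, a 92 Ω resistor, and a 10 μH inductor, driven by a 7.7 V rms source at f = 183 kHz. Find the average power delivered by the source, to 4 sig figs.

ω = 2πf = 1.15e+06 rad/s
X_L = ωL = 11.50 Ω
X_C = 1/(ωC) = 16.72 Ω
Parallel: admittances add. Y = 1/R + 1/(jωL) + jωC
Y = (0.01087 − j0.02718) S
|Y| = 0.02927 S → |Z| = 1/|Y| = 34.16 Ω, ∠Z = −∠Y = 68.20°
I = V/|Z| = 225.4 mA
P = VI cos φ = 7.7 × 0.2254 × cos(68.20°) = 644.5 mW

644.5 mW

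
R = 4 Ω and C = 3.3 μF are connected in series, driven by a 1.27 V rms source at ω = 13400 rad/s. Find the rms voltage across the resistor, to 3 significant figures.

X_C = 1/(ωC) = 22.6 Ω
Z = 4.00 − j22.6 Ω
|Z| = √(4.00² + 22.6²) = 23.0 Ω
I = V/|Z| = 55.3 mA
V_R = I·|Z_R| = 0.0553 × 4.00 = 0.221 V

0.221 V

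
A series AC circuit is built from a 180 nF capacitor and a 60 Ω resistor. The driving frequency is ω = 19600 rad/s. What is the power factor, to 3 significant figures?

0.207

X_C = 1/(ωC) = 283 Ω
Z = 60.0 − j283 Ω
|Z| = √(60.0² + 283²) = 290 Ω
∠Z = arctan(-283/60.0) = -78.0°
cos φ = cos(-78.0°) = 0.207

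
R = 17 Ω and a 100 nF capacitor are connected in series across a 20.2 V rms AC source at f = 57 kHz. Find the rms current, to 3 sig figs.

ω = 2πf = 358100 rad/s
X_C = 1/(ωC) = 27.9 Ω
Z = 17.0 − j27.9 Ω
|Z| = √(17.0² + 27.9²) = 32.7 Ω
I = V/|Z| = 20.2/32.7 = 618 mA

618 mA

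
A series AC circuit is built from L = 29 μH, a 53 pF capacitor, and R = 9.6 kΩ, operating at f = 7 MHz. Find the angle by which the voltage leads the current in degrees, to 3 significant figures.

ω = 2πf = 4.398e+07 rad/s
X_L = ωL = 1280 Ω
X_C = 1/(ωC) = 429 Ω
Net reactance X = X_L − X_C = 846 Ω
Z = 9600 + j846 Ω
|Z| = √(9600² + 846²) = 9640 Ω
∠Z = arctan(846/9600) = 5.04°

5.04°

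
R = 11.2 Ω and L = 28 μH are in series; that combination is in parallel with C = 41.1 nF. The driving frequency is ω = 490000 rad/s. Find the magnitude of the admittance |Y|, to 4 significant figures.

X_L = ωL = 13.72 Ω
X_C = 1/(ωC) = 49.65 Ω
Branch 1 (R+jX_L): Z₁ = 11.20 + j13.72 Ω, |Z₁| = 17.71 Ω
Branch 2 (−jX_C): Z₂ = −j49.65 Ω
Parallel: Z = Z₁Z₂/(Z₁+Z₂), |Z| = 23.36 Ω, ∠Z = 33.46°
|Y| = 1/|Z| = 42.80 mS

42.80 mS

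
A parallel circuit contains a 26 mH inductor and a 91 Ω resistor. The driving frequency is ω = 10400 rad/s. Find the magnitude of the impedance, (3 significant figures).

86.2 Ω

X_L = ωL = 270 Ω
Parallel: admittances add. Y = 1/R + 1/(jωL)
Y = (0.0110 − j0.00370) S
|Y| = 0.0116 S → |Z| = 1/|Y| = 86.2 Ω, ∠Z = −∠Y = 18.6°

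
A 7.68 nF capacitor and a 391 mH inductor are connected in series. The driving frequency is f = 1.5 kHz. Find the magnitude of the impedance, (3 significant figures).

10100 Ω

ω = 2πf = 9425 rad/s
X_L = ωL = 3690 Ω
X_C = 1/(ωC) = 13800 Ω
Net reactance X = X_L − X_C = -10100 Ω
Z = − j10100 Ω
|Z| = √(0² + 10100²) = 10100 Ω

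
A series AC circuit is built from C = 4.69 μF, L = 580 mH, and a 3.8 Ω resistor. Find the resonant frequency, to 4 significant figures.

96.50 Hz

ω₀ = 1/√(LC) = 1/√(0.58 × 4.69e-06) = 606.3 rad/s
f₀ = ω₀/(2π) = 96.50 Hz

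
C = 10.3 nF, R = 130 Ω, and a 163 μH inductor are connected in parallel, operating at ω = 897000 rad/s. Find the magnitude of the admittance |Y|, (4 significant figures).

8.058 mS

X_L = ωL = 146.2 Ω
X_C = 1/(ωC) = 108.2 Ω
Parallel: admittances add. Y = 1/R + 1/(jωL) + jωC
Y = (0.007692 + j0.002400) S
|Y| = 0.008058 S → |Z| = 1/|Y| = 124.1 Ω, ∠Z = −∠Y = -17.33°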